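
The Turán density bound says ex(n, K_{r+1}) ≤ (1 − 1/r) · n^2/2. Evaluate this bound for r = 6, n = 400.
Turán density bound = (5/6) · 400^2/2 = 200000/3 ≈ 66666.6667

Turán's theorem: ex(n, K_{r+1}) is achieved by the complete r-partite Turán graph T(n, r) with parts as balanced as possible, and is at most (1 − 1/r) · n^2/2. For r = 6, n = 400: the density bound is (5/6) · 160000/2 = 200000/3 ≈ 66666.6667. The integer-valued extremum is e(T(400, 6)) = 66666, which is strictly less than the density bound 200000/3 since 6 ∤ 400 (the parts of T(400, 6) cannot all be equal).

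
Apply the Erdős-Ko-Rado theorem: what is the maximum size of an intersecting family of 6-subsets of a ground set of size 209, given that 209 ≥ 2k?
max |F| = C(208, 5) = 3091033296

Erdős-Ko-Rado (1961): when n ≥ 2k, max |F| = C(n−1, k−1). The bound is attained by the star {A : i ∈ A} for any fixed i ∈ [n]. Here C(209−1, 6−1) = C(208, 5) = 3091033296.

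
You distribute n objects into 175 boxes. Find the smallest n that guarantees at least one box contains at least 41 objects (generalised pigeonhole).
n = (41 − 1)·175 + 1 = 7001

By the generalised pigeonhole principle, to guarantee some box contains ≥ r objects we need more than (r − 1) · k objects total. Threshold: n = (r − 1) · k + 1. With r = 41 and k = 175: n = 40 · 175 + 1 = 7000 + 1 = 7001. For n = 7000 = 40 · 175, we can put exactly 40 objects in every box, avoiding 41 in any single one — so 7001 is tight.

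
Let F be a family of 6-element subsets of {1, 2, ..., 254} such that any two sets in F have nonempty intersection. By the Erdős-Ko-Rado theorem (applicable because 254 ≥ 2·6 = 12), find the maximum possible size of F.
max |F| = C(253, 5) = 8301429675

The Erdős-Ko-Rado theorem states: for n ≥ 2k, an intersecting family of k-subsets of an n-element set has size at most C(n − 1, k − 1), with equality for 'star' families {A ⊆ [n] : |A| = k, i ∈ A} (fix an element i). For n = 254, k = 6: C(253, 5) = 8301429675.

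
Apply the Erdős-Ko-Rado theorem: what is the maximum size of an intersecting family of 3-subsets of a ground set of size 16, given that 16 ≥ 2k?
max |F| = C(15, 2) = 105

Erdős-Ko-Rado (1961): when n ≥ 2k, max |F| = C(n−1, k−1). The bound is attained by the star {A : i ∈ A} for any fixed i ∈ [n]. Here C(16−1, 3−1) = C(15, 2) = 105.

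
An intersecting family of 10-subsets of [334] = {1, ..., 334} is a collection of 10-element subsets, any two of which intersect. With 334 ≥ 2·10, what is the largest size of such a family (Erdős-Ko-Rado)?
max |F| = C(333, 9) = 124416985140694675

Erdős-Ko-Rado (1961): when n ≥ 2k, max |F| = C(n−1, k−1). The bound is attained by the star {A : i ∈ A} for any fixed i ∈ [n]. Here C(334−1, 10−1) = C(333, 9) = 124416985140694675.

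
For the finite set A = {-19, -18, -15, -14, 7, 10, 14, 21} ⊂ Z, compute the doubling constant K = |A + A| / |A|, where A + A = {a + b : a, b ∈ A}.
K = |A + A| / |A| = 31/8

Enumerate A + A = {a + b : a, b ∈ A}. With |A| = 8, there are |A|^2 = 64 ordered sum pairs; collecting distinct values, A + A = {-38, -37, -36, -34, -33, -32, -30, -29, -28, -12, -11, -9, -8, -7, -5, -4, -1, 0, 2, 3, 6, 7, 14, 17, 20, 21, 24, 28, 31, 35, 42}, so |A + A| = 31. Thus K = 31/8. For comparison, the minimum possible |A + A| over all 8-element sets is 2·8 − 1 = 15 (so min K = 15/8), attained only by arithmetic progressions.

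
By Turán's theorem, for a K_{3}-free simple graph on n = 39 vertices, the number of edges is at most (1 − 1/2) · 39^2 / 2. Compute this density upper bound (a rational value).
Turán density bound = (1/2) · 39^2/2 = 1521/4 ≈ 380.25

Turán's theorem: ex(n, K_{r+1}) is achieved by the complete r-partite Turán graph T(n, r) with parts as balanced as possible, and is at most (1 − 1/r) · n^2/2. For r = 2, n = 39: the density bound is (1/2) · 1521/2 = 1521/4 ≈ 380.25. The integer-valued extremum is e(T(39, 2)) = 380, which is strictly less than the density bound 1521/4 since 2 ∤ 39 (the parts of T(39, 2) cannot all be equal).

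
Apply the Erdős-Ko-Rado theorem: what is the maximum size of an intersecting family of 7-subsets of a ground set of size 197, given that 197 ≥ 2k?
max |F| = C(196, 6) = 72887293024

Erdős-Ko-Rado (1961): when n ≥ 2k, max |F| = C(n−1, k−1). The bound is attained by the star {A : i ∈ A} for any fixed i ∈ [n]. Here C(197−1, 7−1) = C(196, 6) = 72887293024.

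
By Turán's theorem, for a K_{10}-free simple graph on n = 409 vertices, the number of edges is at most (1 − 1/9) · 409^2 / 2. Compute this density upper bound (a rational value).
Turán density bound = (8/9) · 409^2/2 = 669124/9 ≈ 74347.1111

Turán's theorem: ex(n, K_{r+1}) is achieved by the complete r-partite Turán graph T(n, r) with parts as balanced as possible, and is at most (1 − 1/r) · n^2/2. For r = 9, n = 409: the density bound is (8/9) · 167281/2 = 669124/9 ≈ 74347.1111. The integer-valued extremum is e(T(409, 9)) = 74346, which is strictly less than the density bound 669124/9 since 9 ∤ 409 (the parts of T(409, 9) cannot all be equal).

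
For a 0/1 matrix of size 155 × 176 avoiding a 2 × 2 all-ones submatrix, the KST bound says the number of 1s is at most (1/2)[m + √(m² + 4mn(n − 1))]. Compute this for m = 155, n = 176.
z(155, 176; 2, 2) ≤ (1/2)[155 + √(155² + 4·155·176·175)] = (1/2)[155 + √19120025] = 2263.8225

Kővári–Sós–Turán: let r_1, ..., r_155 be the row sums and z = Σ r_i the total number of 1s. Each pair of columns can share at most one row with both entries 1 (else a 2×2 all-ones block appears), so Σ_i C(r_i, 2) ≤ C(176, 2) = 15400. By convexity Σ_i C(r_i, 2) ≥ 155·C(z/155, 2) = z(z − 155)/(2·155), giving z² − 155z − 155·176·175 ≤ 0 and hence z ≤ (1/2)[155 + √(24025 + 4·4774000)] = (1/2)[155 + √19120025] ≈ (1/2)(155 + 4372.6451) = 2263.8225.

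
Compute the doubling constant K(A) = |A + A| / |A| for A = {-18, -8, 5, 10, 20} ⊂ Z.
K = |A + A| / |A| = 14/5

Enumerate A + A = {a + b : a, b ∈ A}. With |A| = 5, there are |A|^2 = 25 ordered sum pairs; collecting distinct values, A + A = {-36, -26, -16, -13, -8, -3, 2, 10, 12, 15, 20, 25, 30, 40}, so |A + A| = 14. Thus K = 14/5. For comparison, the minimum possible |A + A| over all 5-element sets is 2·5 − 1 = 9 (so min K = 9/5), attained only by arithmetic progressions.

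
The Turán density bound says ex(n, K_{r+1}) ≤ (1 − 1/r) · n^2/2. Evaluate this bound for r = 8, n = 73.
Turán density bound = (7/8) · 73^2/2 = 37303/16 ≈ 2331.4375

Turán's theorem: ex(n, K_{r+1}) is achieved by the complete r-partite Turán graph T(n, r) with parts as balanced as possible, and is at most (1 − 1/r) · n^2/2. For r = 8, n = 73: the density bound is (7/8) · 5329/2 = 37303/16 ≈ 2331.4375. The integer-valued extremum is e(T(73, 8)) = 2331, which is strictly less than the density bound 37303/16 since 8 ∤ 73 (the parts of T(73, 8) cannot all be equal).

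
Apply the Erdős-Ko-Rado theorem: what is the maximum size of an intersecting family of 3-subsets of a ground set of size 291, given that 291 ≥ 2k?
max |F| = C(290, 2) = 41905

The Erdős-Ko-Rado theorem states: for n ≥ 2k, an intersecting family of k-subsets of an n-element set has size at most C(n − 1, k − 1), with equality for 'star' families {A ⊆ [n] : |A| = k, i ∈ A} (fix an element i). For n = 291, k = 3: C(290, 2) = 41905.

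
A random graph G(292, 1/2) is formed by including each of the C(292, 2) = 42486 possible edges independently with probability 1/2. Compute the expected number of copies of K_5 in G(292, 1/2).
E[# K_5] = C(292, 5) · (1/2)^C(5, 2) = 17091607968 / 2^10 = 534112749/32 = 16691023.40625

For each 5-subset S of vertices (there are C(292, 5) = 17091607968 such S), let X_S = 1 if S induces a K_5 (all C(5, 2) = 10 edges present). Then P(X_S = 1) = (1/2)^10 = 1/1024. By linearity of expectation, E[# K_5] = C(292, 5) · (1/2)^10 = 17091607968 / 1024 = 534112749/32 = 16691023.40625.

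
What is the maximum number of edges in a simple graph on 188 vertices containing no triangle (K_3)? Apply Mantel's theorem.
ex(188, K_3) = ⌊188^2/4⌋ = 8836

Mantel (1907): a triangle-free graph on n vertices has at most ⌊n^2/4⌋ edges, with equality for the complete bipartite graph K_{⌊n/2⌋, ⌈n/2⌉}. For n = 188: ⌊188^2/4⌋ = ⌊35344/4⌋ = 8836. The extremal graph is K_{94, 94}, which has 94·94 = 8836 edges.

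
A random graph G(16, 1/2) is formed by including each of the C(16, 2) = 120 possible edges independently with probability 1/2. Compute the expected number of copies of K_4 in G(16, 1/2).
E[# K_4] = C(16, 4) · (1/2)^C(4, 2) = 1820 / 2^6 = 455/16 = 28.4375

For each 4-subset S of vertices (there are C(16, 4) = 1820 such S), let X_S = 1 if S induces a K_4 (all C(4, 2) = 6 edges present). Then P(X_S = 1) = (1/2)^6 = 1/64. By linearity of expectation, E[# K_4] = C(16, 4) · (1/2)^6 = 1820 / 64 = 455/16 = 28.4375.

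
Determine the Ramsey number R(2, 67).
R(2, 67) = 67

R(2, k) = k for all k ≥ 2: in a 2-colouring of K_k, either some edge is red (a red K_2) or all edges are blue (a blue K_k). And K_{66} coloured all-blue has no blue K_67, so R(2, 67) > 66. Hence R(2, 67) = 67.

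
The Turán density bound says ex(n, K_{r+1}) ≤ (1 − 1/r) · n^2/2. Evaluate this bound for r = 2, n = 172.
Turán density bound = (1/2) · 172^2/2 = 7396

Turán's theorem: ex(n, K_{r+1}) is achieved by the complete r-partite Turán graph T(n, r) with parts as balanced as possible, and is at most (1 − 1/r) · n^2/2. For r = 2, n = 172: the density bound is (1/2) · 29584/2 = 7396. Since 2 ∣ 172, the Turán graph T(172, 2) has parts of equal size 86, and its edge count e(T(172, 2)) = 7396 attains the density bound exactly.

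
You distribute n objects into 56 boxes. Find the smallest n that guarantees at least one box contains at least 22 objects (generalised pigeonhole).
n = (22 − 1)·56 + 1 = 1177

By the generalised pigeonhole principle, to guarantee some box contains ≥ r objects we need more than (r − 1) · k objects total. Threshold: n = (r − 1) · k + 1. With r = 22 and k = 56: n = 21 · 56 + 1 = 1176 + 1 = 1177. For n = 1176 = 21 · 56, we can put exactly 21 objects in every box, avoiding 22 in any single one — so 1177 is tight.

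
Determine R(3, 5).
R(3, 5) = 14

Lower bound: an explicit 2-colouring of K_{13} (typically a Paley-type or other structured construction) avoids a red K_3 and a blue K_5, showing R(3, 5) > 13.
Upper bound: the Erdős–Szekeres recurrence R(r, t') ≤ R(r−1, t') + R(r, t'−1) yields R(3, 5) ≤ 14.
Hence R(3, 5) = 14.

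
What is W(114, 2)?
W(114, 2) = 114 + 1 = 115

A 2-term AP is any pair of integers, so a monochromatic 2-AP exists iff some colour is used at least twice. With 114 colours, the colouring i ↦ i on {1, ..., 114} uses each colour once, avoiding any monochromatic pair, so W(114, 2) > 114. For {1, ..., 115}, pigeonhole forces two integers of the same colour, which form a monochromatic 2-AP. Hence W(114, 2) = 115.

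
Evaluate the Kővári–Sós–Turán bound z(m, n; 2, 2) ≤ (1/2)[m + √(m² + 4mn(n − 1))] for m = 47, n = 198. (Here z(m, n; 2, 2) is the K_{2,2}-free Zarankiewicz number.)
z(47, 198; 2, 2) ≤ (1/2)[47 + √(47² + 4·47·198·197)] = (1/2)[47 + √7335337] = 1377.6914

Kővári–Sós–Turán: let r_1, ..., r_47 be the row sums and z = Σ r_i the total number of 1s. Each pair of columns can share at most one row with both entries 1 (else a 2×2 all-ones block appears), so Σ_i C(r_i, 2) ≤ C(198, 2) = 19503. By convexity Σ_i C(r_i, 2) ≥ 47·C(z/47, 2) = z(z − 47)/(2·47), giving z² − 47z − 47·198·197 ≤ 0 and hence z ≤ (1/2)[47 + √(2209 + 4·1833282)] = (1/2)[47 + √7335337] ≈ (1/2)(47 + 2708.3827) = 1377.6914.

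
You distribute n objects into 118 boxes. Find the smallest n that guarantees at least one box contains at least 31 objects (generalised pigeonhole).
n = (31 − 1)·118 + 1 = 3541

By the generalised pigeonhole principle, to guarantee some box contains ≥ r objects we need more than (r − 1) · k objects total. Threshold: n = (r − 1) · k + 1. With r = 31 and k = 118: n = 30 · 118 + 1 = 3540 + 1 = 3541. For n = 3540 = 30 · 118, we can put exactly 30 objects in every box, avoiding 31 in any single one — so 3541 is tight.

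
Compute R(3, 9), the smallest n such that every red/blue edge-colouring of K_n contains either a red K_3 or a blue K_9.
R(3, 9) = 36

Lower bound: an explicit 2-colouring of K_{35} (typically a Paley-type or other structured construction) avoids a red K_3 and a blue K_9, showing R(3, 9) > 35.
Upper bound: the simple Erdős–Szekeres recurrence only gives R(3, 9) ≤ 37; the tight bound R(3, 9) ≤ 36 requires a sharper case analysis (or computer search) of 2-colourings of K_{36}.
Hence R(3, 9) = 36.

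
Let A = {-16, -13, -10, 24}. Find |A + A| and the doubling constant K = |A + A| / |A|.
K = |A + A| / |A| = 9/4

Enumerate A + A = {a + b : a, b ∈ A}. With |A| = 4, there are |A|^2 = 16 ordered sum pairs; collecting distinct values, A + A = {-32, -29, -26, -23, -20, 8, 11, 14, 48}, so |A + A| = 9. Thus K = 9/4. For comparison, the minimum possible |A + A| over all 4-element sets is 2·4 − 1 = 7 (so min K = 7/4), attained only by arithmetic progressions.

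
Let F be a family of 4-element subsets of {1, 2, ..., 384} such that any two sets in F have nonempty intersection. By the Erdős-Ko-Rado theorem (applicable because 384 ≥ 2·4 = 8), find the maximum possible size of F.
max |F| = C(383, 3) = 9290431

The Erdős-Ko-Rado theorem states: for n ≥ 2k, an intersecting family of k-subsets of an n-element set has size at most C(n − 1, k − 1), with equality for 'star' families {A ⊆ [n] : |A| = k, i ∈ A} (fix an element i). For n = 384, k = 4: C(383, 3) = 9290431.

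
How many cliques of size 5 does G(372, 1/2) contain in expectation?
E[# K_5] = C(372, 5) · (1/2)^C(5, 2) = 57784520304 / 2^10 = 3611532519/64 = 56430195.609375

For each 5-subset S of vertices (there are C(372, 5) = 57784520304 such S), let X_S = 1 if S induces a K_5 (all C(5, 2) = 10 edges present). Then P(X_S = 1) = (1/2)^10 = 1/1024. By linearity of expectation, E[# K_5] = C(372, 5) · (1/2)^10 = 57784520304 / 1024 = 3611532519/64 = 56430195.609375.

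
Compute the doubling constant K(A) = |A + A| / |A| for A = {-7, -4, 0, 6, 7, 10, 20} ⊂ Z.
K = |A + A| / |A| = 22/7

Enumerate A + A = {a + b : a, b ∈ A}. With |A| = 7, there are |A|^2 = 49 ordered sum pairs; collecting distinct values, A + A = {-14, -11, -8, -7, -4, -1, 0, 2, 3, 6, 7, 10, 12, 13, 14, 16, 17, 20, 26, 27, 30, 40}, so |A + A| = 22. Thus K = 22/7. For comparison, the minimum possible |A + A| over all 7-element sets is 2·7 − 1 = 13 (so min K = 13/7), attained only by arithmetic progressions.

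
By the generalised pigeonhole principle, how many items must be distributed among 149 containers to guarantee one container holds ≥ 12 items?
n = (12 − 1)·149 + 1 = 1640

By the generalised pigeonhole principle, to guarantee some box contains ≥ r objects we need more than (r − 1) · k objects total. Threshold: n = (r − 1) · k + 1. With r = 12 and k = 149: n = 11 · 149 + 1 = 1639 + 1 = 1640. For n = 1639 = 11 · 149, we can put exactly 11 objects in every box, avoiding 12 in any single one — so 1640 is tight.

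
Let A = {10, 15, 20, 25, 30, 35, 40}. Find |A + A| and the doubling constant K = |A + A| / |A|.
K = |A + A| / |A| = 13/7

Enumerate A + A = {a + b : a, b ∈ A}. With |A| = 7, there are |A|^2 = 49 ordered sum pairs; collecting distinct values, A + A = {20, 25, 30, 35, 40, 45, 50, 55, 60, 65, 70, 75, 80}, so |A + A| = 13. Thus K = 13/7. Here |A + A| = 2|A| − 1 = 13, the minimum possible — so K = 13/7 is minimal, which holds iff A is an arithmetic progression.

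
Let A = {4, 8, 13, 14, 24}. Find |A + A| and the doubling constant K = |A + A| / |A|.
K = |A + A| / |A| = 14/5

Enumerate A + A = {a + b : a, b ∈ A}. With |A| = 5, there are |A|^2 = 25 ordered sum pairs; collecting distinct values, A + A = {8, 12, 16, 17, 18, 21, 22, 26, 27, 28, 32, 37, 38, 48}, so |A + A| = 14. Thus K = 14/5. For comparison, the minimum possible |A + A| over all 5-element sets is 2·5 − 1 = 9 (so min K = 9/5), attained only by arithmetic progressions.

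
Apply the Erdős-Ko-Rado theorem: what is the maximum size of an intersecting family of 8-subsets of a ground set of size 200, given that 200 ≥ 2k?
max |F| = C(199, 7) = 2203959847089

Erdős-Ko-Rado (1961): when n ≥ 2k, max |F| = C(n−1, k−1). The bound is attained by the star {A : i ∈ A} for any fixed i ∈ [n]. Here C(200−1, 8−1) = C(199, 7) = 2203959847089.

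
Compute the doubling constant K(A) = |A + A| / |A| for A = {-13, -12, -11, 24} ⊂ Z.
K = |A + A| / |A| = 9/4

Enumerate A + A = {a + b : a, b ∈ A}. With |A| = 4, there are |A|^2 = 16 ordered sum pairs; collecting distinct values, A + A = {-26, -25, -24, -23, -22, 11, 12, 13, 48}, so |A + A| = 9. Thus K = 9/4. For comparison, the minimum possible |A + A| over all 4-element sets is 2·4 − 1 = 7 (so min K = 7/4), attained only by arithmetic progressions.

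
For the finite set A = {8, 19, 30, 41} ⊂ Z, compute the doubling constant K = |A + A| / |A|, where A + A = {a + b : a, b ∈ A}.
K = |A + A| / |A| = 7/4

Enumerate A + A = {a + b : a, b ∈ A}. With |A| = 4, there are |A|^2 = 16 ordered sum pairs; collecting distinct values, A + A = {16, 27, 38, 49, 60, 71, 82}, so |A + A| = 7. Thus K = 7/4. Here |A + A| = 2|A| − 1 = 7, the minimum possible — so K = 7/4 is minimal, which holds iff A is an arithmetic progression.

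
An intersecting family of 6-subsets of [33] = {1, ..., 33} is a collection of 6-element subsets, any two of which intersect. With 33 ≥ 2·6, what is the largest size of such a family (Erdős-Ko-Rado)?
max |F| = C(32, 5) = 201376

The Erdős-Ko-Rado theorem states: for n ≥ 2k, an intersecting family of k-subsets of an n-element set has size at most C(n − 1, k − 1), with equality for 'star' families {A ⊆ [n] : |A| = k, i ∈ A} (fix an element i). For n = 33, k = 6: C(32, 5) = 201376.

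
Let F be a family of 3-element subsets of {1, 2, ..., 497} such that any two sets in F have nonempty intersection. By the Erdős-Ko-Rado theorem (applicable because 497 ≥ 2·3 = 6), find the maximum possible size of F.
max |F| = C(496, 2) = 122760

The Erdős-Ko-Rado theorem states: for n ≥ 2k, an intersecting family of k-subsets of an n-element set has size at most C(n − 1, k − 1), with equality for 'star' families {A ⊆ [n] : |A| = k, i ∈ A} (fix an element i). For n = 497, k = 3: C(496, 2) = 122760.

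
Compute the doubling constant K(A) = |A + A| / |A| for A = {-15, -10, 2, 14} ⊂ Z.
K = |A + A| / |A| = 9/4

Enumerate A + A = {a + b : a, b ∈ A}. With |A| = 4, there are |A|^2 = 16 ordered sum pairs; collecting distinct values, A + A = {-30, -25, -20, -13, -8, -1, 4, 16, 28}, so |A + A| = 9. Thus K = 9/4. For comparison, the minimum possible |A + A| over all 4-element sets is 2·4 − 1 = 7 (so min K = 7/4), attained only by arithmetic progressions.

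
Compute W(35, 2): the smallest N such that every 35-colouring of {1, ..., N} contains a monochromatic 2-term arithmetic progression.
W(35, 2) = 35 + 1 = 36

A 2-term AP is any pair of integers, so a monochromatic 2-AP exists iff some colour is used at least twice. With 35 colours, the colouring i ↦ i on {1, ..., 35} uses each colour once, avoiding any monochromatic pair, so W(35, 2) > 35. For {1, ..., 36}, pigeonhole forces two integers of the same colour, which form a monochromatic 2-AP. Hence W(35, 2) = 36.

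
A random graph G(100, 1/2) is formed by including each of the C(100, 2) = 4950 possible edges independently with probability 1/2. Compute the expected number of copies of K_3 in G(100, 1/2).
E[# K_3] = C(100, 3) · (1/2)^C(3, 2) = 161700 / 2^3 = 40425/2 = 20212.5

For each 3-subset S of vertices (there are C(100, 3) = 161700 such S), let X_S = 1 if S induces a K_3 (all C(3, 2) = 3 edges present). Then P(X_S = 1) = (1/2)^3 = 1/8. By linearity of expectation, E[# K_3] = C(100, 3) · (1/2)^3 = 161700 / 8 = 40425/2 = 20212.5.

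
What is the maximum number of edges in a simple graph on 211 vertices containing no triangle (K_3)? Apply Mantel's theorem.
ex(211, K_3) = ⌊211^2/4⌋ = 11130

Mantel (1907): a triangle-free graph on n vertices has at most ⌊n^2/4⌋ edges, with equality for the complete bipartite graph K_{⌊n/2⌋, ⌈n/2⌉}. For n = 211: ⌊211^2/4⌋ = ⌊44521/4⌋ = 11130. The extremal graph is K_{105, 106}, which has 105·106 = 11130 edges.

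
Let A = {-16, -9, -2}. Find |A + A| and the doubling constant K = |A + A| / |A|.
K = |A + A| / |A| = 5/3

Enumerate A + A = {a + b : a, b ∈ A}. With |A| = 3, there are |A|^2 = 9 ordered sum pairs; collecting distinct values, A + A = {-32, -25, -18, -11, -4}, so |A + A| = 5. Thus K = 5/3. Here |A + A| = 2|A| − 1 = 5, the minimum possible — so K = 5/3 is minimal, which holds iff A is an arithmetic progression.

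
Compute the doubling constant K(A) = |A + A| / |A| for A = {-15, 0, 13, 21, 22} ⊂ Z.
K = |A + A| / |A| = 15/5 = 3

Enumerate A + A = {a + b : a, b ∈ A}. With |A| = 5, there are |A|^2 = 25 ordered sum pairs; collecting distinct values, A + A = {-30, -15, -2, 0, 6, 7, 13, 21, 22, 26, 34, 35, 42, 43, 44}, so |A + A| = 15. Thus K = 15/5 = 3. For comparison, the minimum possible |A + A| over all 5-element sets is 2·5 − 1 = 9 (so min K = 9/5), attained only by arithmetic progressions.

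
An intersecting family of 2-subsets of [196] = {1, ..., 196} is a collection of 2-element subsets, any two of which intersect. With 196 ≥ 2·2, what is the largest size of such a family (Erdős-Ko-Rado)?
max |F| = C(195, 1) = 195

The Erdős-Ko-Rado theorem states: for n ≥ 2k, an intersecting family of k-subsets of an n-element set has size at most C(n − 1, k − 1), with equality for 'star' families {A ⊆ [n] : |A| = k, i ∈ A} (fix an element i). For n = 196, k = 2: C(195, 1) = 195.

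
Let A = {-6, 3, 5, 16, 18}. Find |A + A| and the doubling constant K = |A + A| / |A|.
K = |A + A| / |A| = 13/5

Enumerate A + A = {a + b : a, b ∈ A}. With |A| = 5, there are |A|^2 = 25 ordered sum pairs; collecting distinct values, A + A = {-12, -3, -1, 6, 8, 10, 12, 19, 21, 23, 32, 34, 36}, so |A + A| = 13. Thus K = 13/5. For comparison, the minimum possible |A + A| over all 5-element sets is 2·5 − 1 = 9 (so min K = 9/5), attained only by arithmetic progressions.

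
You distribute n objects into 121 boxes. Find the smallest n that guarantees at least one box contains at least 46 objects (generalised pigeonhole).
n = (46 − 1)·121 + 1 = 5446

By the generalised pigeonhole principle, to guarantee some box contains ≥ r objects we need more than (r − 1) · k objects total. Threshold: n = (r − 1) · k + 1. With r = 46 and k = 121: n = 45 · 121 + 1 = 5445 + 1 = 5446. For n = 5445 = 45 · 121, we can put exactly 45 objects in every box, avoiding 46 in any single one — so 5446 is tight.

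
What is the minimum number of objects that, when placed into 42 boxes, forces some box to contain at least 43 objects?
n = (43 − 1)·42 + 1 = 1765

By the generalised pigeonhole principle, to guarantee some box contains ≥ r objects we need more than (r − 1) · k objects total. Threshold: n = (r − 1) · k + 1. With r = 43 and k = 42: n = 42 · 42 + 1 = 1764 + 1 = 1765. For n = 1764 = 42 · 42, we can put exactly 42 objects in every box, avoiding 43 in any single one — so 1765 is tight.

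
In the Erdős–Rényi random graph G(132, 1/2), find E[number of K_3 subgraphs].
E[# K_3] = C(132, 3) · (1/2)^C(3, 2) = 374660 / 2^3 = 93665/2 = 46832.5

For each 3-subset S of vertices (there are C(132, 3) = 374660 such S), let X_S = 1 if S induces a K_3 (all C(3, 2) = 3 edges present). Then P(X_S = 1) = (1/2)^3 = 1/8. By linearity of expectation, E[# K_3] = C(132, 3) · (1/2)^3 = 374660 / 8 = 93665/2 = 46832.5.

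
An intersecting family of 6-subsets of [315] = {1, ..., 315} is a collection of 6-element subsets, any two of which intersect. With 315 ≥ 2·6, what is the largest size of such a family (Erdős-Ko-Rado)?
max |F| = C(314, 5) = 24635955812

The Erdős-Ko-Rado theorem states: for n ≥ 2k, an intersecting family of k-subsets of an n-element set has size at most C(n − 1, k − 1), with equality for 'star' families {A ⊆ [n] : |A| = k, i ∈ A} (fix an element i). For n = 315, k = 6: C(314, 5) = 24635955812.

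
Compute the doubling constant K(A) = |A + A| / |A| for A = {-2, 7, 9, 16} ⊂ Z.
K = |A + A| / |A| = 9/4

Enumerate A + A = {a + b : a, b ∈ A}. With |A| = 4, there are |A|^2 = 16 ordered sum pairs; collecting distinct values, A + A = {-4, 5, 7, 14, 16, 18, 23, 25, 32}, so |A + A| = 9. Thus K = 9/4. For comparison, the minimum possible |A + A| over all 4-element sets is 2·4 − 1 = 7 (so min K = 7/4), attained only by arithmetic progressions.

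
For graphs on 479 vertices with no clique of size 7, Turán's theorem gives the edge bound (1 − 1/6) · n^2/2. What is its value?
Turán density bound = (5/6) · 479^2/2 = 1147205/12 ≈ 95600.4167

Turán's theorem: ex(n, K_{r+1}) is achieved by the complete r-partite Turán graph T(n, r) with parts as balanced as possible, and is at most (1 − 1/r) · n^2/2. For r = 6, n = 479: the density bound is (5/6) · 229441/2 = 1147205/12 ≈ 95600.4167. The integer-valued extremum is e(T(479, 6)) = 95600, which is strictly less than the density bound 1147205/12 since 6 ∤ 479 (the parts of T(479, 6) cannot all be equal).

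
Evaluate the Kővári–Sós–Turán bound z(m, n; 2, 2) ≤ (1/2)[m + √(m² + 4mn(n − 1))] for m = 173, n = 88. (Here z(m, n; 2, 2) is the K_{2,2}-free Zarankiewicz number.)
z(173, 88; 2, 2) ≤ (1/2)[173 + √(173² + 4·173·88·87)] = (1/2)[173 + √5327881] = 1240.6102

Kővári–Sós–Turán: let r_1, ..., r_173 be the row sums and z = Σ r_i the total number of 1s. Each pair of columns can share at most one row with both entries 1 (else a 2×2 all-ones block appears), so Σ_i C(r_i, 2) ≤ C(88, 2) = 3828. By convexity Σ_i C(r_i, 2) ≥ 173·C(z/173, 2) = z(z − 173)/(2·173), giving z² − 173z − 173·88·87 ≤ 0 and hence z ≤ (1/2)[173 + √(29929 + 4·1324488)] = (1/2)[173 + √5327881] ≈ (1/2)(173 + 2308.2203) = 1240.6102.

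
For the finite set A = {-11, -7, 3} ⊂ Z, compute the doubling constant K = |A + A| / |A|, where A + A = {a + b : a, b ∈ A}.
K = |A + A| / |A| = 6/3 = 2

Enumerate A + A = {a + b : a, b ∈ A}. With |A| = 3, there are |A|^2 = 9 ordered sum pairs; collecting distinct values, A + A = {-22, -18, -14, -8, -4, 6}, so |A + A| = 6. Thus K = 6/3 = 2. For comparison, the minimum possible |A + A| over all 3-element sets is 2·3 − 1 = 5 (so min K = 5/3), attained only by arithmetic progressions.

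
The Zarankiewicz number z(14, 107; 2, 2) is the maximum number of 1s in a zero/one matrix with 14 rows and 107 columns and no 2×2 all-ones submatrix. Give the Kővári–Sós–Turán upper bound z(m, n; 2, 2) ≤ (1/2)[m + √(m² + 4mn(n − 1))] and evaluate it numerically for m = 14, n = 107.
z(14, 107; 2, 2) ≤ (1/2)[14 + √(14² + 4·14·107·106)] = (1/2)[14 + √635348] = 405.5436

Kővári–Sós–Turán: let r_1, ..., r_14 be the row sums and z = Σ r_i the total number of 1s. Each pair of columns can share at most one row with both entries 1 (else a 2×2 all-ones block appears), so Σ_i C(r_i, 2) ≤ C(107, 2) = 5671. By convexity Σ_i C(r_i, 2) ≥ 14·C(z/14, 2) = z(z − 14)/(2·14), giving z² − 14z − 14·107·106 ≤ 0 and hence z ≤ (1/2)[14 + √(196 + 4·158788)] = (1/2)[14 + √635348] ≈ (1/2)(14 + 797.0872) = 405.5436.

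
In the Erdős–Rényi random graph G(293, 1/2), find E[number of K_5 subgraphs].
E[# K_5] = C(293, 5) · (1/2)^C(5, 2) = 17388337273 / 2^10 ≈ 16980798.118164

For each 5-subset S of vertices (there are C(293, 5) = 17388337273 such S), let X_S = 1 if S induces a K_5 (all C(5, 2) = 10 edges present). Then P(X_S = 1) = (1/2)^10 = 1/1024. By linearity of expectation, E[# K_5] = C(293, 5) · (1/2)^10 = 17388337273 / 1024 ≈ 16980798.118164.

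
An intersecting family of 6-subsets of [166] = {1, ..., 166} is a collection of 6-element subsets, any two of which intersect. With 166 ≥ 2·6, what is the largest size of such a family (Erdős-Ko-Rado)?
max |F| = C(165, 5) = 958683033

Erdős-Ko-Rado (1961): when n ≥ 2k, max |F| = C(n−1, k−1). The bound is attained by the star {A : i ∈ A} for any fixed i ∈ [n]. Here C(166−1, 6−1) = C(165, 5) = 958683033.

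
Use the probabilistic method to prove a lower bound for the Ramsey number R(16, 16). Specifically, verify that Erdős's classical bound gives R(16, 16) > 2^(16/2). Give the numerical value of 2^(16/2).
2^(16/2) = 256; so R(16, 16) > 256

Colour each edge of K_n uniformly at random with red/blue. The expected number of monochromatic K_16 is C(n, 16) · 2 · 2^(−C(16,2)). If C(n, 16) · 2^(1 − C(16,2)) < 1, then with positive probability no monochromatic K_16 exists, so R(16, 16) > n. The standard estimate C(n, 16) ≤ n^16/16! shows this inequality holds whenever n ≤ 2^(16/2) (since 16! · 2^(C(16,2) − 1) > 2^(16^2/2) ≥ n^16). Hence R(16, 16) > 2^(16/2) = 256.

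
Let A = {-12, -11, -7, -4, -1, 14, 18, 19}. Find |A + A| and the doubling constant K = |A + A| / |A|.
K = |A + A| / |A| = 33/8

Enumerate A + A = {a + b : a, b ∈ A}. With |A| = 8, there are |A|^2 = 64 ordered sum pairs; collecting distinct values, A + A = {-24, -23, -22, -19, -18, -16, -15, -14, -13, -12, -11, -8, -5, -2, 2, 3, 6, 7, 8, 10, 11, 12, 13, 14, 15, 17, 18, 28, 32, 33, 36, 37, 38}, so |A + A| = 33. Thus K = 33/8. For comparison, the minimum possible |A + A| over all 8-element sets is 2·8 − 1 = 15 (so min K = 15/8), attained only by arithmetic progressions.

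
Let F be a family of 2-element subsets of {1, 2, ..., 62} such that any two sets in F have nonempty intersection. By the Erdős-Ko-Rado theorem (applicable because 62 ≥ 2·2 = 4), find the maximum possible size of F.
max |F| = C(61, 1) = 61

The Erdős-Ko-Rado theorem states: for n ≥ 2k, an intersecting family of k-subsets of an n-element set has size at most C(n − 1, k − 1), with equality for 'star' families {A ⊆ [n] : |A| = k, i ∈ A} (fix an element i). For n = 62, k = 2: C(61, 1) = 61.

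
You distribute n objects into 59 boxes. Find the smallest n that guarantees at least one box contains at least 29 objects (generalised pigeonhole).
n = (29 − 1)·59 + 1 = 1653

By the generalised pigeonhole principle, to guarantee some box contains ≥ r objects we need more than (r − 1) · k objects total. Threshold: n = (r − 1) · k + 1. With r = 29 and k = 59: n = 28 · 59 + 1 = 1652 + 1 = 1653. For n = 1652 = 28 · 59, we can put exactly 28 objects in every box, avoiding 29 in any single one — so 1653 is tight.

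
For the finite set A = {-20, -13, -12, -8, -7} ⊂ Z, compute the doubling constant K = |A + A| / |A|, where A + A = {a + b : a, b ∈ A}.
K = |A + A| / |A| = 14/5

Enumerate A + A = {a + b : a, b ∈ A}. With |A| = 5, there are |A|^2 = 25 ordered sum pairs; collecting distinct values, A + A = {-40, -33, -32, -28, -27, -26, -25, -24, -21, -20, -19, -16, -15, -14}, so |A + A| = 14. Thus K = 14/5. For comparison, the minimum possible |A + A| over all 5-element sets is 2·5 − 1 = 9 (so min K = 9/5), attained only by arithmetic progressions.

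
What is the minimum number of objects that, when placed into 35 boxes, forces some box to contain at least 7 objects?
n = (7 − 1)·35 + 1 = 211

By the generalised pigeonhole principle, to guarantee some box contains ≥ r objects we need more than (r − 1) · k objects total. Threshold: n = (r − 1) · k + 1. With r = 7 and k = 35: n = 6 · 35 + 1 = 210 + 1 = 211. For n = 210 = 6 · 35, we can put exactly 6 objects in every box, avoiding 7 in any single one — so 211 is tight.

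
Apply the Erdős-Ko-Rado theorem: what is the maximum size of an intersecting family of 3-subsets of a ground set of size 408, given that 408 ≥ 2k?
max |F| = C(407, 2) = 82621

Erdős-Ko-Rado (1961): when n ≥ 2k, max |F| = C(n−1, k−1). The bound is attained by the star {A : i ∈ A} for any fixed i ∈ [n]. Here C(408−1, 3−1) = C(407, 2) = 82621.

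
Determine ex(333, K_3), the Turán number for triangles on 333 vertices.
ex(333, K_3) = ⌊333^2/4⌋ = 27722

Mantel (1907): a triangle-free graph on n vertices has at most ⌊n^2/4⌋ edges, with equality for the complete bipartite graph K_{⌊n/2⌋, ⌈n/2⌉}. For n = 333: ⌊333^2/4⌋ = ⌊110889/4⌋ = 27722. The extremal graph is K_{166, 167}, which has 166·167 = 27722 edges.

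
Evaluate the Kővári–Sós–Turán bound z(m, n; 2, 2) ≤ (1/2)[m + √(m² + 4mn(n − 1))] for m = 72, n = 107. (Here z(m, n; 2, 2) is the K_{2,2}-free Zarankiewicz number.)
z(72, 107; 2, 2) ≤ (1/2)[72 + √(72² + 4·72·107·106)] = (1/2)[72 + √3271680] = 940.3893

Kővári–Sós–Turán: let r_1, ..., r_72 be the row sums and z = Σ r_i the total number of 1s. Each pair of columns can share at most one row with both entries 1 (else a 2×2 all-ones block appears), so Σ_i C(r_i, 2) ≤ C(107, 2) = 5671. By convexity Σ_i C(r_i, 2) ≥ 72·C(z/72, 2) = z(z − 72)/(2·72), giving z² − 72z − 72·107·106 ≤ 0 and hence z ≤ (1/2)[72 + √(5184 + 4·816624)] = (1/2)[72 + √3271680] ≈ (1/2)(72 + 1808.7786) = 940.3893.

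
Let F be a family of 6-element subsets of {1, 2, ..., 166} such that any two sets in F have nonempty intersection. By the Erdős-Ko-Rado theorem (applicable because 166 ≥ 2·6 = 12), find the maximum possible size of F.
max |F| = C(165, 5) = 958683033

The Erdős-Ko-Rado theorem states: for n ≥ 2k, an intersecting family of k-subsets of an n-element set has size at most C(n − 1, k − 1), with equality for 'star' families {A ⊆ [n] : |A| = k, i ∈ A} (fix an element i). For n = 166, k = 6: C(165, 5) = 958683033.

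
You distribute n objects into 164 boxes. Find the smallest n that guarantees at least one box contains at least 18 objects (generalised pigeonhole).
n = (18 − 1)·164 + 1 = 2789

By the generalised pigeonhole principle, to guarantee some box contains ≥ r objects we need more than (r − 1) · k objects total. Threshold: n = (r − 1) · k + 1. With r = 18 and k = 164: n = 17 · 164 + 1 = 2788 + 1 = 2789. For n = 2788 = 17 · 164, we can put exactly 17 objects in every box, avoiding 18 in any single one — so 2789 is tight.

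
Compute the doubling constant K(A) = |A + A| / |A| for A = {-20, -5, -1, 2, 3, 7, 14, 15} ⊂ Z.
K = |A + A| / |A| = 28/8 = 7/2

Enumerate A + A = {a + b : a, b ∈ A}. With |A| = 8, there are |A|^2 = 64 ordered sum pairs; collecting distinct values, A + A = {-40, -25, -21, -18, -17, -13, -10, -6, -5, -3, -2, 1, 2, 4, 5, 6, 9, 10, 13, 14, 16, 17, 18, 21, 22, 28, 29, 30}, so |A + A| = 28. Thus K = 28/8 = 7/2. For comparison, the minimum possible |A + A| over all 8-element sets is 2·8 − 1 = 15 (so min K = 15/8), attained only by arithmetic progressions.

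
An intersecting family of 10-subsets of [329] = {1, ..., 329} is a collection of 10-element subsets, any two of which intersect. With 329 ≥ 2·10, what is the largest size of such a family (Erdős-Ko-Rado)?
max |F| = C(328, 9) = 108397168895995200

The Erdős-Ko-Rado theorem states: for n ≥ 2k, an intersecting family of k-subsets of an n-element set has size at most C(n − 1, k − 1), with equality for 'star' families {A ⊆ [n] : |A| = k, i ∈ A} (fix an element i). For n = 329, k = 10: C(328, 9) = 108397168895995200.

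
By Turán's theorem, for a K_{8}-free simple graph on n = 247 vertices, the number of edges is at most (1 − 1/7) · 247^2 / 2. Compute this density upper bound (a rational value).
Turán density bound = (6/7) · 247^2/2 = 183027/7 ≈ 26146.7143

Turán's theorem: ex(n, K_{r+1}) is achieved by the complete r-partite Turán graph T(n, r) with parts as balanced as possible, and is at most (1 − 1/r) · n^2/2. For r = 7, n = 247: the density bound is (6/7) · 61009/2 = 183027/7 ≈ 26146.7143. The integer-valued extremum is e(T(247, 7)) = 26146, which is strictly less than the density bound 183027/7 since 7 ∤ 247 (the parts of T(247, 7) cannot all be equal).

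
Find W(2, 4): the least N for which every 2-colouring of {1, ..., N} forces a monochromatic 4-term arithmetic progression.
W(2, 4) = 35

This is a classical value, W(2, 4) = 35, established by combining an explicit 2-colouring of {1, ..., 34} with no monochromatic 4-AP (giving the lower bound W(2, 4) > 34) and a finite case analysis / exhaustive computer search showing every 2-colouring of {1, ..., 35} has such an AP.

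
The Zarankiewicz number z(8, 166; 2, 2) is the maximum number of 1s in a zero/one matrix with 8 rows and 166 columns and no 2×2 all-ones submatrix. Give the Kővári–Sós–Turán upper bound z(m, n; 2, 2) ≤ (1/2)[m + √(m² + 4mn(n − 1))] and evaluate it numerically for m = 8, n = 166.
z(8, 166; 2, 2) ≤ (1/2)[8 + √(8² + 4·8·166·165)] = (1/2)[8 + √876544] = 472.1196

Kővári–Sós–Turán: let r_1, ..., r_8 be the row sums and z = Σ r_i the total number of 1s. Each pair of columns can share at most one row with both entries 1 (else a 2×2 all-ones block appears), so Σ_i C(r_i, 2) ≤ C(166, 2) = 13695. By convexity Σ_i C(r_i, 2) ≥ 8·C(z/8, 2) = z(z − 8)/(2·8), giving z² − 8z − 8·166·165 ≤ 0 and hence z ≤ (1/2)[8 + √(64 + 4·219120)] = (1/2)[8 + √876544] ≈ (1/2)(8 + 936.2393) = 472.1196.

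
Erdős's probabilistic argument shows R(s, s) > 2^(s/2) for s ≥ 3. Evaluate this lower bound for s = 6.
2^(6/2) = 8; so R(6, 6) > 8

Colour each edge of K_n uniformly at random with red/blue. The expected number of monochromatic K_6 is C(n, 6) · 2 · 2^(−C(6,2)). If C(n, 6) · 2^(1 − C(6,2)) < 1, then with positive probability no monochromatic K_6 exists, so R(6, 6) > n. The standard estimate C(n, 6) ≤ n^6/6! shows this inequality holds whenever n ≤ 2^(6/2) (since 6! · 2^(C(6,2) − 1) > 2^(6^2/2) ≥ n^6). Hence R(6, 6) > 2^(6/2) = 8.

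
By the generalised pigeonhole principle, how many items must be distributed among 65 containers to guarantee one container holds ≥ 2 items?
n = (2 − 1)·65 + 1 = 66

By the generalised pigeonhole principle, to guarantee some box contains ≥ r objects we need more than (r − 1) · k objects total. Threshold: n = (r − 1) · k + 1. With r = 2 and k = 65: n = 1 · 65 + 1 = 65 + 1 = 66. For n = 65 = 1 · 65, we can put exactly 1 objects in every box, avoiding 2 in any single one — so 66 is tight.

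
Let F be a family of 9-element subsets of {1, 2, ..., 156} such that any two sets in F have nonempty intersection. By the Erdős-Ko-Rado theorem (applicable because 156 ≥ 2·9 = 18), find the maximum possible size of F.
max |F| = C(155, 8) = 6876747915675

The Erdős-Ko-Rado theorem states: for n ≥ 2k, an intersecting family of k-subsets of an n-element set has size at most C(n − 1, k − 1), with equality for 'star' families {A ⊆ [n] : |A| = k, i ∈ A} (fix an element i). For n = 156, k = 9: C(155, 8) = 6876747915675.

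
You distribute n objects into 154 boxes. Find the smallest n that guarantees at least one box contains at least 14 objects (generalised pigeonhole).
n = (14 − 1)·154 + 1 = 2003

By the generalised pigeonhole principle, to guarantee some box contains ≥ r objects we need more than (r − 1) · k objects total. Threshold: n = (r − 1) · k + 1. With r = 14 and k = 154: n = 13 · 154 + 1 = 2002 + 1 = 2003. For n = 2002 = 13 · 154, we can put exactly 13 objects in every box, avoiding 14 in any single one — so 2003 is tight.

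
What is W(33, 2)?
W(33, 2) = 33 + 1 = 34

A 2-term AP is any pair of integers, so a monochromatic 2-AP exists iff some colour is used at least twice. With 33 colours, the colouring i ↦ i on {1, ..., 33} uses each colour once, avoiding any monochromatic pair, so W(33, 2) > 33. For {1, ..., 34}, pigeonhole forces two integers of the same colour, which form a monochromatic 2-AP. Hence W(33, 2) = 34.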